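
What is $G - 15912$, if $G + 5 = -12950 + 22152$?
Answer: $-6715$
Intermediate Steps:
$G = 9197$ ($G = -5 + \left(-12950 + 22152\right) = -5 + 9202 = 9197$)
$G - 15912 = 9197 - 15912 = -6715$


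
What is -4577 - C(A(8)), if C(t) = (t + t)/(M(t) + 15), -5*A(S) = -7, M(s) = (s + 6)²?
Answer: -3991179/872 ≈ -4577.0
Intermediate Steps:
M(s) = (6 + s)²
A(S) = 7/5 (A(S) = -⅕*(-7) = 7/5)
C(t) = 2*t/(15 + (6 + t)²) (C(t) = (t + t)/((6 + t)² + 15) = (2*t)/(15 + (6 + t)²) = 2*t/(15 + (6 + t)²))
-4577 - C(A(8)) = -4577 - 2*7/(5*(15 + (6 + 7/5)²)) = -4577 - 2*7/(5*(15 + (37/5)²)) = -4577 - 2*7/(5*(15 + 1369/25)) = -4577 - 2*7/(5*1744/25) = -4577 - 2*7*25/(5*1744) = -4577 - 1*35/872 = -4577 - 35/872 = -3991179/872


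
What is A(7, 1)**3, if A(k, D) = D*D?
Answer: 1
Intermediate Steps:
A(k, D) = D**2
A(7, 1)**3 = (1**2)**3 = 1**3 = 1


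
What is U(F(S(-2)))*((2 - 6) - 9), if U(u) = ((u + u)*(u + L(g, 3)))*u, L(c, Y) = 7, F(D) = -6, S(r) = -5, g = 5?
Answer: -936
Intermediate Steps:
U(u) = 2*u²*(7 + u) (U(u) = ((u + u)*(u + 7))*u = ((2*u)*(7 + u))*u = (2*u*(7 + u))*u = 2*u²*(7 + u))
U(F(S(-2)))*((2 - 6) - 9) = (2*(-6)²*(7 - 6))*((2 - 6) - 9) = (2*36*1)*(-4 - 9) = 72*(-13) = -936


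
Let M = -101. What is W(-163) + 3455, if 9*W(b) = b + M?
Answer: 10277/3 ≈ 3425.7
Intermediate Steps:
W(b) = -101/9 + b/9 (W(b) = (b - 101)/9 = (-101 + b)/9 = -101/9 + b/9)
W(-163) + 3455 = (-101/9 + (1/9)*(-163)) + 3455 = (-101/9 - 163/9) + 3455 = -88/3 + 3455 = 10277/3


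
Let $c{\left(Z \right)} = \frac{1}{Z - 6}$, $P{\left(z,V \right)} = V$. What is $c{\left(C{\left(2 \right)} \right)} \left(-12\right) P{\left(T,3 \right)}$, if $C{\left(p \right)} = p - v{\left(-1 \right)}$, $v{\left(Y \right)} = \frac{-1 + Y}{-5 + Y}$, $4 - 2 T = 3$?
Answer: $\frac{108}{13} \approx 8.3077$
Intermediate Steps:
$T = \frac{1}{2}$ ($T = 2 - \frac{3}{2} = \frac{1}{2} \approx 0.5$)
$v{\left(Y \right)} = \frac{-1 + Y}{-5 + Y}$
$C{\left(p \right)} = - \frac{1}{3} + p$ ($C{\left(p \right)} = p - \frac{-1 - 1}{-5 - 1} = p - \frac{1}{-6} \left(-2\right) = p - \left(- \frac{1}{6}\right) \left(-2\right) = p - \frac{1}{3} = - \frac{1}{3} + p$)
$c{\left(Z \right)} = \frac{1}{-6 + Z}$
$c{\left(C{\left(2 \right)} \right)} \left(-12\right) P{\left(T,3 \right)} = \frac{1}{-6 + \left(- \frac{1}{3} + 2\right)} \left(-12\right) 3 = \frac{1}{-6 + \frac{5}{3}} \left(-12\right) 3 = \frac{1}{- \frac{13}{3}} \left(-12\right) 3 = \left(- \frac{3}{13}\right) \left(-12\right) 3 = \frac{36}{13} \cdot 3 = \frac{108}{13}$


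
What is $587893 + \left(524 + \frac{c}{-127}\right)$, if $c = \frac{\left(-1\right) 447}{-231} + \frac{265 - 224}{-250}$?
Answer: $\frac{1438532426657}{2444750} \approx 5.8842 \cdot 10^{5}$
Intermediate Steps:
$c = \frac{34093}{19250}$ ($c = \left(-447\right) \left(- \frac{1}{231}\right) + \left(265 - 224\right) \left(- \frac{1}{250}\right) = \frac{149}{77} + 41 \left(- \frac{1}{250}\right) = \frac{149}{77} - \frac{41}{250} = \frac{34093}{19250} \approx 1.7711$)
$587893 + \left(524 + \frac{c}{-127}\right) = 587893 + \left(524 + \frac{1}{-127} \cdot \frac{34093}{19250}\right) = 587893 + \left(524 - \frac{34093}{2444750}\right) = 587893 + \frac{1281014907}{2444750} = \frac{1438532426657}{2444750}$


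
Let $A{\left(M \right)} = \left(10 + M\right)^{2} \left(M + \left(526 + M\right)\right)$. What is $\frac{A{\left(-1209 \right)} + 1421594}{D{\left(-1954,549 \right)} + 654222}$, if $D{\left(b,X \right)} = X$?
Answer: $- \frac{906173166}{218257} \approx -4151.9$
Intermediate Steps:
$A{\left(M \right)} = \left(10 + M\right)^{2} \left(526 + 2 M\right)$
$\frac{A{\left(-1209 \right)} + 1421594}{D{\left(-1954,549 \right)} + 654222} = \frac{2 \left(10 - 1209\right)^{2} \left(263 - 1209\right) + 1421594}{549 + 654222} = \frac{2 \left(-1199\right)^{2} \left(-946\right) + 1421594}{654771} = \left(2 \cdot 1437601 \left(-946\right) + 1421594\right) \frac{1}{654771} = \left(-2719941092 + 1421594\right) \frac{1}{654771} = \left(-2718519498\right) \frac{1}{654771} = - \frac{906173166}{218257}$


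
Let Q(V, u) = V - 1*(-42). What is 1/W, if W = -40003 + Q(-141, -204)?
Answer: -1/40102 ≈ -2.4936e-5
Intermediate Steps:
Q(V, u) = 42 + V (Q(V, u) = V + 42 = 42 + V)
W = -40102 (W = -40003 + (42 - 141) = -40003 - 99 = -40102)
1/W = 1/(-40102) = -1/40102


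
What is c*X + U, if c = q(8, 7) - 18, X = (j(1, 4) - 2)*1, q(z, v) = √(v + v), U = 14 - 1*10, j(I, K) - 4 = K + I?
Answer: -122 + 7*√14 ≈ -95.808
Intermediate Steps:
j(I, K) = 4 + I + K (j(I, K) = 4 + (K + I) = 4 + (I + K) = 4 + I + K)
U = 4 (U = 14 - 10 = 4)
q(z, v) = √2*√v (q(z, v) = √(2*v) = √2*√v)
X = 7 (X = ((4 + 1 + 4) - 2)*1 = (9 - 2)*1 = 7*1 = 7)
c = -18 + √14 (c = √2*√7 - 18 = √14 - 18 = -18 + √14 ≈ -14.258)
c*X + U = (-18 + √14)*7 + 4 = (-126 + 7*√14) + 4 = -122 + 7*√14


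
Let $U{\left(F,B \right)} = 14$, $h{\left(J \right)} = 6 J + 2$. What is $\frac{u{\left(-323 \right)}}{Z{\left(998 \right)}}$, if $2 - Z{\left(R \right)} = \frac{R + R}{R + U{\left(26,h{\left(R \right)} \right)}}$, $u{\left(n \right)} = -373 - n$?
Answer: $- \frac{12650}{7} \approx -1807.1$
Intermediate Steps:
$h{\left(J \right)} = 2 + 6 J$
$Z{\left(R \right)} = 2 - \frac{2 R}{14 + R}$ ($Z{\left(R \right)} = 2 - \frac{R + R}{R + 14} = 2 - \frac{2 R}{14 + R}$)
$\frac{u{\left(-323 \right)}}{Z{\left(998 \right)}} = \frac{-373 - -323}{28 \frac{1}{14 + 998}} = \frac{-373 + 323}{28 \cdot \frac{1}{1012}} = - \frac{50}{28 \cdot \frac{1}{1012}} = - \frac{50}{\frac{7}{253}} = \left(-50\right) \frac{253}{7} = - \frac{12650}{7}$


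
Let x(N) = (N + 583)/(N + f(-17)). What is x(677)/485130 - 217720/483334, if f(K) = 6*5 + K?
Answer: -202441440231/449419661555 ≈ -0.45045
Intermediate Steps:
f(K) = 30 + K
x(N) = (583 + N)/(13 + N) (x(N) = (N + 583)/(N + (30 - 17)) = (583 + N)/(N + 13) = (583 + N)/(13 + N))
x(677)/485130 - 217720/483334 = ((583 + 677)/(13 + 677))/485130 - 217720/483334 = (1260/690)*(1/485130) - 217720*1/483334 = ((1/690)*1260)*(1/485130) - 108860/241667 = (42/23)*(1/485130) - 108860/241667 = 7/1859665 - 108860/241667 = -202441440231/449419661555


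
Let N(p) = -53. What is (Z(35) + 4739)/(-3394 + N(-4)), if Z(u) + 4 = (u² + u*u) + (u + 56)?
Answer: -7276/3447 ≈ -2.1108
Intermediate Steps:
Z(u) = 52 + u + 2*u² (Z(u) = -4 + ((u² + u*u) + (u + 56)) = -4 + ((u² + u²) + (56 + u)) = -4 + (2*u² + (56 + u)) = -4 + (56 + u + 2*u²) = 52 + u + 2*u²)
(Z(35) + 4739)/(-3394 + N(-4)) = ((52 + 35 + 2*35²) + 4739)/(-3394 - 53) = ((52 + 35 + 2*1225) + 4739)/(-3447) = ((52 + 35 + 2450) + 4739)*(-1/3447) = (2537 + 4739)*(-1/3447) = 7276*(-1/3447) = -7276/3447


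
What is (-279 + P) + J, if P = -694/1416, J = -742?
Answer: -723215/708 ≈ -1021.5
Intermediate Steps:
P = -347/708 (P = -694*1/1416 = -347/708 ≈ -0.49011)
(-279 + P) + J = (-279 - 347/708) - 742 = -197879/708 - 742 = -723215/708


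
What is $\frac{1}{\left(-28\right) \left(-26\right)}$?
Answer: $\frac{1}{728} \approx 0.0013736$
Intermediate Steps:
$\frac{1}{\left(-28\right) \left(-26\right)} = \frac{1}{728}$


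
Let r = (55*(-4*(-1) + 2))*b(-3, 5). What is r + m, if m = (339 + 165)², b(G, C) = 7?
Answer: 256326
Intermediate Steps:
r = 2310 (r = (55*(-4*(-1) + 2))*7 = (55*(4 + 2))*7 = (55*6)*7 = 330*7 = 2310)
m = 254016 (m = 504² = 254016)
r + m = 2310 + 254016 = 256326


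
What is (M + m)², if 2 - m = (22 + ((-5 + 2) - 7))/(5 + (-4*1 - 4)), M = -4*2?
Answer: 4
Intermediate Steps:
M = -8
m = 6 (m = 2 - (22 + ((-5 + 2) - 7))/(5 + (-4*1 - 4)) = 2 - (22 + (-3 - 7))/(5 + (-4 - 4)) = 2 - (22 - 10)/(5 - 8) = 2 - 12/(-3) = 2 - 12*(-1)/3 = 2 - 1*(-4) = 2 + 4 = 6)
(M + m)² = (-8 + 6)² = (-2)² = 4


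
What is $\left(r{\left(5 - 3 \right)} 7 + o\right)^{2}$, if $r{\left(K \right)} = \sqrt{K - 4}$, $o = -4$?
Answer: $\left(4 - 7 i \sqrt{2}\right)^{2} \approx -82.0 - 79.196 i$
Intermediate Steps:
$r{\left(K \right)} = \sqrt{-4 + K}$
$\left(r{\left(5 - 3 \right)} 7 + o\right)^{2} = \left(\sqrt{-4 + \left(5 - 3\right)} 7 - 4\right)^{2} = \left(\sqrt{-4 + 2} \cdot 7 - 4\right)^{2} = \left(\sqrt{-2} \cdot 7 - 4\right)^{2} = \left(i \sqrt{2} \cdot 7 - 4\right)^{2} = \left(7 i \sqrt{2} - 4\right)^{2} = \left(-4 + 7 i \sqrt{2}\right)^{2}$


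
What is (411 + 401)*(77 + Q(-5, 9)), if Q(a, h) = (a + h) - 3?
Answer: 63336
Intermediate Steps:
Q(a, h) = -3 + a + h
(411 + 401)*(77 + Q(-5, 9)) = (411 + 401)*(77 + (-3 - 5 + 9)) = 812*(77 + 1) = 812*78 = 63336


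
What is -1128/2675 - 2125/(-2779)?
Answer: 2549663/7433825 ≈ 0.34298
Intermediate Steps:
-1128/2675 - 2125/(-2779) = -1128*1/2675 - 2125*(-1/2779) = -1128/2675 + 2125/2779 = 2549663/7433825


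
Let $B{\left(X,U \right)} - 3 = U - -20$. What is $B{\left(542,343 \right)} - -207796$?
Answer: $208162$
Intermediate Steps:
$B{\left(X,U \right)} = 23 + U$ ($B{\left(X,U \right)} = 3 + \left(U - -20\right) = 3 + \left(U + 20\right) = 3 + \left(20 + U\right) = 23 + U$)
$B{\left(542,343 \right)} - -207796 = \left(23 + 343\right) - -207796 = 366 + 207796 = 208162$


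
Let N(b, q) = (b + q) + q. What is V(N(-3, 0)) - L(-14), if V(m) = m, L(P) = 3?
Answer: -6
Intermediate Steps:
N(b, q) = b + 2*q
V(N(-3, 0)) - L(-14) = (-3 + 2*0) - 1*3 = (-3 + 0) - 3 = -3 - 3 = -6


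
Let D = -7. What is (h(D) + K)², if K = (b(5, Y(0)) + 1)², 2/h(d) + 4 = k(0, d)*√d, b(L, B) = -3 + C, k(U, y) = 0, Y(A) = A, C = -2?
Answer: 961/4 ≈ 240.25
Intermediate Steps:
b(L, B) = -5 (b(L, B) = -3 - 2 = -5)
h(d) = -½ (h(d) = 2/(-4 + 0*√d) = 2/(-4 + 0) = 2/(-4) = 2*(-¼) = -½)
K = 16 (K = (-5 + 1)² = (-4)² = 16)
(h(D) + K)² = (-½ + 16)² = (31/2)² = 961/4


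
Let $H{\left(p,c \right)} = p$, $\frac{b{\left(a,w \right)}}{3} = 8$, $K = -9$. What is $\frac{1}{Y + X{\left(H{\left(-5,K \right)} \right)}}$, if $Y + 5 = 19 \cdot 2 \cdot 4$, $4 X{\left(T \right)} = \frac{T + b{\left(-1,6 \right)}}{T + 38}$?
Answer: $\frac{132}{19423} \approx 0.0067961$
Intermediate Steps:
$b{\left(a,w \right)} = 24$ ($b{\left(a,w \right)} = 3 \cdot 8 = 24$)
$X{\left(T \right)} = \frac{24 + T}{4 \left(38 + T\right)}$ ($X{\left(T \right)} = \frac{\left(T + 24\right) \frac{1}{T + 38}}{4} = \frac{\left(24 + T\right) \frac{1}{38 + T}}{4} = \frac{\frac{1}{38 + T} \left(24 + T\right)}{4} = \frac{24 + T}{4 \left(38 + T\right)}$)
$Y = 147$ ($Y = -5 + 19 \cdot 2 \cdot 4 = -5 + 38 \cdot 4 = -5 + 152 = 147$)
$\frac{1}{Y + X{\left(H{\left(-5,K \right)} \right)}} = \frac{1}{147 + \frac{24 - 5}{4 \left(38 - 5\right)}} = \frac{1}{147 + \frac{1}{4} \cdot \frac{1}{33} \cdot 19} = \frac{1}{147 + \frac{19}{132}} = \frac{1}{\frac{19423}{132}} = \frac{132}{19423}$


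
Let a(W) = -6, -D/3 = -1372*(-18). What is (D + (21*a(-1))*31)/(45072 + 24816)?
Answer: -1857/1664 ≈ -1.1160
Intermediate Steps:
D = -74088 (D = -(-4116)*(-18) = -3*24696 = -74088)
(D + (21*a(-1))*31)/(45072 + 24816) = (-74088 + (21*(-6))*31)/(45072 + 24816) = (-74088 - 126*31)/69888 = (-74088 - 3906)*(1/69888) = -77994*1/69888 = -1857/1664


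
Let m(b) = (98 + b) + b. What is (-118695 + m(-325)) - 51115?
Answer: -170362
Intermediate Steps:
m(b) = 98 + 2*b
(-118695 + m(-325)) - 51115 = (-118695 + (98 + 2*(-325))) - 51115 = (-118695 + (98 - 650)) - 51115 = (-118695 - 552) - 51115 = -119247 - 51115 = -170362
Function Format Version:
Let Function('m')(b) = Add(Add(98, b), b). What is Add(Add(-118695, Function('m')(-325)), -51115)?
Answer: -170362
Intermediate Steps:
Function('m')(b) = Add(98, Mul(2, b))
Add(Add(-118695, Function('m')(-325)), -51115) = Add(Add(-118695, Add(98, Mul(2, -325))), -51115) = Add(Add(-118695, Add(98, -650)), -51115) = Add(Add(-118695, -552), -51115) = Add(-119247, -51115) = -170362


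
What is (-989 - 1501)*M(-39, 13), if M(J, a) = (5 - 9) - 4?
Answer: 19920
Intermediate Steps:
M(J, a) = -8 (M(J, a) = -4 - 4 = -8)
(-989 - 1501)*M(-39, 13) = (-989 - 1501)*(-8) = -2490*(-8) = 19920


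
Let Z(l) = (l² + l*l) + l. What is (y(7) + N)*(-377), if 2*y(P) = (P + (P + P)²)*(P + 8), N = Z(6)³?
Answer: -358960173/2 ≈ -1.7948e+8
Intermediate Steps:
Z(l) = l + 2*l² (Z(l) = (l² + l²) + l = 2*l² + l = l + 2*l²)
N = 474552 (N = (6*(1 + 2*6))³ = (6*(1 + 12))³ = (6*13)³ = 78³ = 474552)
y(P) = (8 + P)*(P + 4*P²)/2 (y(P) = ((P + (P + P)²)*(P + 8))/2 = ((P + (2*P)²)*(8 + P))/2 = ((P + 4*P²)*(8 + P))/2 = ((8 + P)*(P + 4*P²))/2 = (8 + P)*(P + 4*P²)/2)
(y(7) + N)*(-377) = ((½)*7*(8 + 4*7² + 33*7) + 474552)*(-377) = ((½)*7*(8 + 4*49 + 231) + 474552)*(-377) = ((½)*7*(8 + 196 + 231) + 474552)*(-377) = ((½)*7*435 + 474552)*(-377) = (3045/2 + 474552)*(-377) = (952149/2)*(-377) = -358960173/2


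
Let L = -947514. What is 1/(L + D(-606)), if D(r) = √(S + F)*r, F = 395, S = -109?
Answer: -157919/149612958450 + 101*√286/149612958450 ≈ -1.0441e-6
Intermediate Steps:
D(r) = r*√286 (D(r) = √(-109 + 395)*r = √286*r = r*√286)
1/(L + D(-606)) = 1/(-947514 - 606*√286)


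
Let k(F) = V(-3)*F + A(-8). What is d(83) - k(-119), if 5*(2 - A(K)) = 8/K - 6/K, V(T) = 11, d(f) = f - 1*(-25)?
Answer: 28299/20 ≈ 1414.9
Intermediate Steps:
d(f) = 25 + f (d(f) = f + 25 = 25 + f)
A(K) = 2 - 2/(5*K) (A(K) = 2 - (8/K - 6/K)/5 = 2 - 2/(5*K))
k(F) = 41/20 + 11*F (k(F) = 11*F + (2 - ⅖/(-8)) = 11*F + (2 - ⅖*(-⅛)) = 11*F + (2 + 1/20) = 11*F + 41/20 = 41/20 + 11*F)
d(83) - k(-119) = (25 + 83) - (41/20 + 11*(-119)) = 108 - (41/20 - 1309) = 108 - 1*(-26139/20) = 108 + 26139/20 = 28299/20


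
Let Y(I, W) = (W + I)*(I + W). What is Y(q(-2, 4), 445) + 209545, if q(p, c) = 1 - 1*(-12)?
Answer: 419309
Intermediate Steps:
q(p, c) = 13 (q(p, c) = 1 + 12 = 13)
Y(I, W) = (I + W)² (Y(I, W) = (I + W)*(I + W) = (I + W)²)
Y(q(-2, 4), 445) + 209545 = (13 + 445)² + 209545 = 458² + 209545 = 209764 + 209545 = 419309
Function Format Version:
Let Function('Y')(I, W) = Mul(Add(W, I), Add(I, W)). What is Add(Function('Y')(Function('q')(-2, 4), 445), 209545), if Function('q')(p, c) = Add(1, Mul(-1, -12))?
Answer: 419309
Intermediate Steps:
Function('q')(p, c) = 13 (Function('q')(p, c) = Add(1, 12) = 13)
Function('Y')(I, W) = Pow(Add(I, W), 2) (Function('Y')(I, W) = Mul(Add(I, W), Add(I, W)) = Pow(Add(I, W), 2))
Add(Function('Y')(Function('q')(-2, 4), 445), 209545) = Add(Pow(Add(13, 445), 2), 209545) = Add(Pow(458, 2), 209545) = Add(209764, 209545) = 419309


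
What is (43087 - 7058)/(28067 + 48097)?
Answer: 36029/76164 ≈ 0.47304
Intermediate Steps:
(43087 - 7058)/(28067 + 48097) = 36029/76164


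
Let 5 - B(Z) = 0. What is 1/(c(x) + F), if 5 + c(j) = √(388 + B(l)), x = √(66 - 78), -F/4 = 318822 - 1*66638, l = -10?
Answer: -336247/339186134896 - √393/1017558404688 ≈ -9.9135e-7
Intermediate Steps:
B(Z) = 5 (B(Z) = 5 - 1*0 = 5 + 0 = 5)
F = -1008736 (F = -4*(318822 - 1*66638) = -4*(318822 - 66638) = -4*252184 = -1008736)
x = 2*I*√3 (x = √(-12) = 2*I*√3 ≈ 3.4641*I)
c(j) = -5 + √393 (c(j) = -5 + √(388 + 5) = -5 + √393)
1/(c(x) + F) = 1/((-5 + √393) - 1008736) = 1/(-1008741 + √393)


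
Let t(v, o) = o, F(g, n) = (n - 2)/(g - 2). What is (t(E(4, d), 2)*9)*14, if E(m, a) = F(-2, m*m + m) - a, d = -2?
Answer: 252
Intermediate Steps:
F(g, n) = (-2 + n)/(-2 + g)
E(m, a) = ½ - a - m/4 - m²/4 (E(m, a) = (-2 + (m*m + m))/(-2 - 2) - a = (-2 + (m² + m))/(-4) - a = -(-2 + (m + m²))/4 - a = -(-2 + m + m²)/4 - a = (½ - m/4 - m²/4) - a = ½ - a - m/4 - m²/4)
(t(E(4, d), 2)*9)*14 = (2*9)*14 = 18*14 = 252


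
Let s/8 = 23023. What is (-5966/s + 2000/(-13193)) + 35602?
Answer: 43255129714393/1214969756 ≈ 35602.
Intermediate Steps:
s = 184184 (s = 8*23023 = 184184)
(-5966/s + 2000/(-13193)) + 35602 = (-5966/184184 + 2000/(-13193)) + 35602 = (-5966*1/184184 + 2000*(-1/13193)) + 35602 = (-2983/92092 - 2000/13193) + 35602 = -223538719/1214969756 + 35602 = 43255129714393/1214969756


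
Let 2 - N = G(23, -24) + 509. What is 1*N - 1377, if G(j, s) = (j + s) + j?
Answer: -1906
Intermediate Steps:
G(j, s) = s + 2*j
N = -529 (N = 2 - ((-24 + 2*23) + 509) = 2 - ((-24 + 46) + 509) = 2 - (22 + 509) = 2 - 1*531 = 2 - 531 = -529)
1*N - 1377 = 1*(-529) - 1377 = -529 - 1377 = -1906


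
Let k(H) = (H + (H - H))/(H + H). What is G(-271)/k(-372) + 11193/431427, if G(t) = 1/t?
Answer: 723483/38972239 ≈ 0.018564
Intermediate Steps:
k(H) = 1/2 (k(H) = (H + 0)/((2*H)) = H*(1/(2*H)) = 1/2)
G(-271)/k(-372) + 11193/431427 = 1/((-271)*(1/2)) + 11193/431427 = -1/271*2 + 11193*(1/431427) = -2/271 + 3731/143809 = 723483/38972239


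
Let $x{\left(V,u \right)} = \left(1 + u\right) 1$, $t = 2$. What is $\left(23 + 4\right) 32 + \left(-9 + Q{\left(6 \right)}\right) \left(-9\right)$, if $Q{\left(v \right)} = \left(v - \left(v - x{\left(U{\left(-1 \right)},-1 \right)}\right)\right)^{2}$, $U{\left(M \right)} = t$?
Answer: $945$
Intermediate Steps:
$U{\left(M \right)} = 2$
$x{\left(V,u \right)} = 1 + u$
$Q{\left(v \right)} = 0$ ($Q{\left(v \right)} = \left(v + \left(\left(1 - 1\right) - v\right)\right)^{2} = \left(v + \left(0 - v\right)\right)^{2} = \left(v - v\right)^{2} = 0^{2} = 0$)
$\left(23 + 4\right) 32 + \left(-9 + Q{\left(6 \right)}\right) \left(-9\right) = \left(23 + 4\right) 32 + \left(-9 + 0\right) \left(-9\right) = 27 \cdot 32 - -81 = 864 + 81 = 945$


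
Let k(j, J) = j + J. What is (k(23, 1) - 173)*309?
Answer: -46041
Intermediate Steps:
k(j, J) = J + j
(k(23, 1) - 173)*309 = ((1 + 23) - 173)*309 = (24 - 173)*309 = -149*309 = -46041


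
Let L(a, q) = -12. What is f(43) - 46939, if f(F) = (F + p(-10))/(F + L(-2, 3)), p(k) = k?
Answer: -1455076/31 ≈ -46938.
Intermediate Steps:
f(F) = (-10 + F)/(-12 + F) (f(F) = (F - 10)/(F - 12) = (-10 + F)/(-12 + F))
f(43) - 46939 = (-10 + 43)/(-12 + 43) - 46939 = 33/31 - 46939 = -1455076/31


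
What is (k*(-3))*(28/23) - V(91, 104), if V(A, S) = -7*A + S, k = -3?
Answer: 12511/23 ≈ 543.96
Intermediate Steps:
V(A, S) = S - 7*A
(k*(-3))*(28/23) - V(91, 104) = (-3*(-3))*(28/23) - (104 - 7*91) = 9*(28*(1/23)) - (104 - 637) = 9*(28/23) - 1*(-533) = 252/23 + 533 = 12511/23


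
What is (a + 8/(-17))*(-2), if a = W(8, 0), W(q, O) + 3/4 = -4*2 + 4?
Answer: 355/34 ≈ 10.441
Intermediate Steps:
W(q, O) = -19/4 (W(q, O) = -¾ + (-4*2 + 4) = -¾ + (-8 + 4) = -¾ - 4 = -19/4)
a = -19/4 ≈ -4.7500
(a + 8/(-17))*(-2) = (-19/4 + 8/(-17))*(-2) = (-19/4 + 8*(-1/17))*(-2) = (-19/4 - 8/17)*(-2) = -355/68*(-2) = 355/34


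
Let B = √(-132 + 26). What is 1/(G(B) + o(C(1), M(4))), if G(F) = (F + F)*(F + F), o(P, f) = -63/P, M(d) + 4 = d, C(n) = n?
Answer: -1/487 ≈ -0.0020534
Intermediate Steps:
M(d) = -4 + d
B = I*√106 (B = √(-106) = I*√106 ≈ 10.296*I)
G(F) = 4*F² (G(F) = (2*F)*(2*F) = 4*F²)
1/(G(B) + o(C(1), M(4))) = 1/(4*(I*√106)² - 63/1) = 1/(4*(-106) - 63*1) = 1/(-424 - 63) = 1/(-487) = -1/487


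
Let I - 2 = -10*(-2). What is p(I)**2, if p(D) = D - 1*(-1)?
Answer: 529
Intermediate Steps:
I = 22 (I = 2 - 10*(-2) = 2 + 20 = 22)
p(D) = 1 + D (p(D) = D + 1 = 1 + D)
p(I)**2 = (1 + 22)**2 = 23**2 = 529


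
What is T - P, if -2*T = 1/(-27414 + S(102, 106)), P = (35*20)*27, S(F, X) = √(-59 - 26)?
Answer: -14203869377193/751527481 + I*√85/1503054962 ≈ -18900.0 + 6.1339e-9*I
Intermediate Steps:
S(F, X) = I*√85 (S(F, X) = √(-85) = I*√85)
P = 18900 (P = 700*27 = 18900)
T = -1/(2*(-27414 + I*√85)) ≈ 1.8239e-5 + 6.1339e-9*I
T - P = (13707/751527481 + I*√85/1503054962) - 1*18900 = (13707/751527481 + I*√85/1503054962) - 18900 = -14203869377193/751527481 + I*√85/1503054962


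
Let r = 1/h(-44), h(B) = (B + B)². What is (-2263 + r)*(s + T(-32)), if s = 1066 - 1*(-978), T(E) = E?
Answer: -8814909513/1936 ≈ -4.5532e+6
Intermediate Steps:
h(B) = 4*B² (h(B) = (2*B)² = 4*B²)
s = 2044 (s = 1066 + 978 = 2044)
r = 1/7744 (r = 1/(4*(-44)²) = 1/(4*1936) = 1/7744 ≈ 0.00012913)
(-2263 + r)*(s + T(-32)) = (-2263 + 1/7744)*(2044 - 32) = -17524671/7744*2012 = -8814909513/1936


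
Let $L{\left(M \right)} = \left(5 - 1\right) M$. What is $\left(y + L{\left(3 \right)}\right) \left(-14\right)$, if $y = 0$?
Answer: $-168$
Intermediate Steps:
$L{\left(M \right)} = 4 M$
$\left(y + L{\left(3 \right)}\right) \left(-14\right) = \left(0 + 4 \cdot 3\right) \left(-14\right) = \left(0 + 12\right) \left(-14\right) = 12 \left(-14\right) = -168$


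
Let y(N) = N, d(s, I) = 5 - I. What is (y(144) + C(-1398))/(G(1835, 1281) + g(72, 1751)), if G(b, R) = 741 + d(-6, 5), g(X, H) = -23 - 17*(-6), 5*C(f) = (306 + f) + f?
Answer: -177/410 ≈ -0.43171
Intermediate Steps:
C(f) = 306/5 + 2*f/5 (C(f) = ((306 + f) + f)/5 = (306 + 2*f)/5 = 306/5 + 2*f/5)
g(X, H) = 79 (g(X, H) = -23 + 102 = 79)
G(b, R) = 741 (G(b, R) = 741 + (5 - 1*5) = 741 + (5 - 5) = 741 + 0 = 741)
(y(144) + C(-1398))/(G(1835, 1281) + g(72, 1751)) = (144 + (306/5 + (⅖)*(-1398)))/(741 + 79) = (144 + (306/5 - 2796/5))/820 = (144 - 498)*(1/820) = -354*1/820 = -177/410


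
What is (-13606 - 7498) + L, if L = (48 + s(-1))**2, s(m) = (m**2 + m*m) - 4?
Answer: -18988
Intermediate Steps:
s(m) = -4 + 2*m**2 (s(m) = (m**2 + m**2) - 4 = 2*m**2 - 4 = -4 + 2*m**2)
L = 2116 (L = (48 + (-4 + 2*(-1)**2))**2 = (48 + (-4 + 2*1))**2 = (48 + (-4 + 2))**2 = (48 - 2)**2 = 46**2 = 2116)
(-13606 - 7498) + L = (-13606 - 7498) + 2116 = -21104 + 2116 = -18988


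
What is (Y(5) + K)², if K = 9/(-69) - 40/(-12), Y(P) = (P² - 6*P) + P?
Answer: 48841/4761 ≈ 10.259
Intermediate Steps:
Y(P) = P² - 5*P
K = 221/69 (K = 9*(-1/69) - 40*(-1/12) = -3/23 + 10/3 = 221/69 ≈ 3.2029)
(Y(5) + K)² = (5*(-5 + 5) + 221/69)² = (5*0 + 221/69)² = (0 + 221/69)² = (221/69)² = 48841/4761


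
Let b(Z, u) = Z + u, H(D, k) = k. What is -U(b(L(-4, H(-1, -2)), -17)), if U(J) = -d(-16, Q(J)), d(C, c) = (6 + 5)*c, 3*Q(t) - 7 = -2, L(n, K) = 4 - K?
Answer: 55/3 ≈ 18.333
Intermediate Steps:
Q(t) = 5/3 (Q(t) = 7/3 + (1/3)*(-2) = 7/3 - 2/3 = 5/3)
d(C, c) = 11*c
U(J) = -55/3 (U(J) = -11*5/3 = -1*55/3 = -55/3)
-U(b(L(-4, H(-1, -2)), -17)) = -1*(-55/3) = 55/3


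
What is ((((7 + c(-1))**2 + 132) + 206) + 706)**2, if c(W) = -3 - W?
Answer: 1142761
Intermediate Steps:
((((7 + c(-1))**2 + 132) + 206) + 706)**2 = ((((7 + (-3 - 1*(-1)))**2 + 132) + 206) + 706)**2 = ((((7 + (-3 + 1))**2 + 132) + 206) + 706)**2 = ((((7 - 2)**2 + 132) + 206) + 706)**2 = (((5**2 + 132) + 206) + 706)**2 = (((25 + 132) + 206) + 706)**2 = ((157 + 206) + 706)**2 = (363 + 706)**2 = 1069**2 = 1142761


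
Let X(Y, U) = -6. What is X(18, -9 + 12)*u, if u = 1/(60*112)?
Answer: -1/1120 ≈ -0.00089286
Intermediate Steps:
u = 1/6720 (u = (1/60)*(1/112) = 1/6720 ≈ 0.00014881)
X(18, -9 + 12)*u = -6*1/6720 = -1/1120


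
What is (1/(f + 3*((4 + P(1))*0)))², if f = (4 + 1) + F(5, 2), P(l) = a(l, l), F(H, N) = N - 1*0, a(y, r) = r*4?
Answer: 1/49 ≈ 0.020408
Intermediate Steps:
a(y, r) = 4*r
F(H, N) = N (F(H, N) = N + 0 = N)
P(l) = 4*l
f = 7 (f = (4 + 1) + 2 = 5 + 2 = 7)
(1/(f + 3*((4 + P(1))*0)))² = (1/(7 + 3*((4 + 4*1)*0)))² = (1/(7 + 3*((4 + 4)*0)))² = (1/(7 + 3*(8*0)))² = (1/(7 + 3*0))² = (1/(7 + 0))² = (1/7)² = (⅐)² = 1/49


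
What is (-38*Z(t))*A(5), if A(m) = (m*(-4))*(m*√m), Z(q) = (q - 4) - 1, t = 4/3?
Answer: -41800*√5/3 ≈ -31156.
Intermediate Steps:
t = 4/3 (t = 4*(⅓) = 4/3 ≈ 1.3333)
Z(q) = -5 + q (Z(q) = (-4 + q) - 1 = -5 + q)
A(m) = -4*m^(5/2) (A(m) = (-4*m)*m^(3/2) = -4*m^(5/2))
(-38*Z(t))*A(5) = (-38*(-5 + 4/3))*(-100*√5) = (-38*(-11/3))*(-100*√5) = 418*(-100*√5)/3 = -41800*√5/3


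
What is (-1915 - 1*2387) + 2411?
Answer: -1891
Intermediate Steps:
(-1915 - 1*2387) + 2411 = (-1915 - 2387) + 2411 = -4302 + 2411 = -1891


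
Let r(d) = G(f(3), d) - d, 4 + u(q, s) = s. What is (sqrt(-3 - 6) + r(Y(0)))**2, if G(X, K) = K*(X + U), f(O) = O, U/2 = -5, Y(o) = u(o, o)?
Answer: 1015 + 192*I ≈ 1015.0 + 192.0*I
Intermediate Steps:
u(q, s) = -4 + s
Y(o) = -4 + o
U = -10 (U = 2*(-5) = -10)
G(X, K) = K*(-10 + X) (G(X, K) = K*(X - 10) = K*(-10 + X))
r(d) = -8*d (r(d) = d*(-10 + 3) - d = d*(-7) - d = -7*d - d = -8*d)
(sqrt(-3 - 6) + r(Y(0)))**2 = (sqrt(-3 - 6) - 8*(-4 + 0))**2 = (sqrt(-9) - 8*(-4))**2 = (3*I + 32)**2 = (32 + 3*I)**2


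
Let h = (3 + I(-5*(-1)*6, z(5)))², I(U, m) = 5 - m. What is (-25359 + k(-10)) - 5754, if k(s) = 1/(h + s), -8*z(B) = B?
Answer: -128216609/4121 ≈ -31113.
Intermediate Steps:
z(B) = -B/8
h = 4761/64 (h = (3 + (5 - (-1)*5/8))² = (3 + (5 - 1*(-5/8)))² = (3 + (5 + 5/8))² = (3 + 45/8)² = (69/8)² = 4761/64 ≈ 74.391)
k(s) = 1/(4761/64 + s)
(-25359 + k(-10)) - 5754 = (-25359 + 64/(4761 + 64*(-10))) - 5754 = (-25359 + 64/(4761 - 640)) - 5754 = (-25359 + 64/4121) - 5754 = -104504375/4121 - 5754 = -128216609/4121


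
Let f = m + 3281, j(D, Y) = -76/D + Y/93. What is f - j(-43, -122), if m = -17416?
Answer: -56527687/3999 ≈ -14135.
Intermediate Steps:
j(D, Y) = -76/D + Y/93 (j(D, Y) = -76/D + Y*(1/93) = -76/D + Y/93)
f = -14135 (f = -17416 + 3281 = -14135)
f - j(-43, -122) = -14135 - (-76/(-43) + (1/93)*(-122)) = -14135 - (-76*(-1/43) - 122/93) = -14135 - (76/43 - 122/93) = -14135 - 1*1822/3999 = -14135 - 1822/3999 = -56527687/3999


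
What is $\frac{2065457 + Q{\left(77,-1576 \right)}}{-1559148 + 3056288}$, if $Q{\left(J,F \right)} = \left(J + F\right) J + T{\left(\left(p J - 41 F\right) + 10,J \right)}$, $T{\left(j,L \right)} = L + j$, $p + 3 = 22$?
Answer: $\frac{100810}{74857} \approx 1.3467$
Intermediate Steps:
$p = 19$ ($p = -3 + 22 = 19$)
$Q{\left(J,F \right)} = 10 - 41 F + 20 J + J \left(F + J\right)$ ($Q{\left(J,F \right)} = \left(J + F\right) J - \left(-10 - 20 J + 41 F\right) = \left(F + J\right) J - \left(-10 - 20 J + 41 F\right) = J \left(F + J\right) + \left(J + \left(10 - 41 F + 19 J\right)\right) = J \left(F + J\right) + \left(10 - 41 F + 20 J\right) = 10 - 41 F + 20 J + J \left(F + J\right)$)
$\frac{2065457 + Q{\left(77,-1576 \right)}}{-1559148 + 3056288} = \frac{2065457 + \left(10 + 77^{2} - -64616 + 20 \cdot 77 - 121352\right)}{-1559148 + 3056288} = \frac{2065457 + \left(10 + 5929 + 64616 + 1540 - 121352\right)}{1497140} = \left(2065457 - 49257\right) \frac{1}{1497140} = 2016200 \cdot \frac{1}{1497140} = \frac{100810}{74857}$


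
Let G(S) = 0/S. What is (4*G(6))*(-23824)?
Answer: 0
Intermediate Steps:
G(S) = 0
(4*G(6))*(-23824) = (4*0)*(-23824) = 0*(-23824) = 0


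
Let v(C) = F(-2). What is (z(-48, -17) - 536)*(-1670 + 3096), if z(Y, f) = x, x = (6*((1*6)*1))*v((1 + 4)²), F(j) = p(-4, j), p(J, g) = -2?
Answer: -867008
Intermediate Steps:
F(j) = -2
v(C) = -2
x = -72 (x = (6*((1*6)*1))*(-2) = (6*(6*1))*(-2) = (6*6)*(-2) = 36*(-2) = -72)
z(Y, f) = -72
(z(-48, -17) - 536)*(-1670 + 3096) = (-72 - 536)*(-1670 + 3096) = -608*1426 = -867008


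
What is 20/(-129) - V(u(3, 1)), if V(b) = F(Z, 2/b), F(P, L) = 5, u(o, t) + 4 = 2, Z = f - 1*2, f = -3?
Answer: -665/129 ≈ -5.1550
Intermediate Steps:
Z = -5 (Z = -3 - 1*2 = -3 - 2 = -5)
u(o, t) = -2 (u(o, t) = -4 + 2 = -2)
V(b) = 5
20/(-129) - V(u(3, 1)) = 20/(-129) - 5 = 20*(-1/129) - 1*5 = -20/129 - 5 = -665/129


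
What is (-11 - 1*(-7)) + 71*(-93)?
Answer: -6607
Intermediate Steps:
(-11 - 1*(-7)) + 71*(-93) = (-11 + 7) - 6603 = -4 - 6603 = -6607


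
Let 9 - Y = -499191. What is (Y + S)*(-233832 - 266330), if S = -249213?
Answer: -125033997894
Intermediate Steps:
Y = 499200 (Y = 9 - 1*(-499191) = 9 + 499191 = 499200)
(Y + S)*(-233832 - 266330) = (499200 - 249213)*(-233832 - 266330) = 249987*(-500162) = -125033997894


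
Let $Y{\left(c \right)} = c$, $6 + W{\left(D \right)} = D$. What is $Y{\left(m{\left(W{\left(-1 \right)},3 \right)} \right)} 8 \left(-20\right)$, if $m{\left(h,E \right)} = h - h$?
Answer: $0$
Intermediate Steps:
$W{\left(D \right)} = -6 + D$
$m{\left(h,E \right)} = 0$
$Y{\left(m{\left(W{\left(-1 \right)},3 \right)} \right)} 8 \left(-20\right) = 0 \cdot 8 \left(-20\right) = 0 \left(-20\right) = 0$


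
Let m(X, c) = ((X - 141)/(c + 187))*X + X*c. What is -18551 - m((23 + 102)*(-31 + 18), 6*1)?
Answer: -4568343/193 ≈ -23670.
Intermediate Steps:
m(X, c) = X*c + X*(-141 + X)/(187 + c) (m(X, c) = ((-141 + X)/(187 + c))*X + X*c = X*(-141 + X)/(187 + c) + X*c = X*c + X*(-141 + X)/(187 + c))
-18551 - m((23 + 102)*(-31 + 18), 6*1) = -18551 - (23 + 102)*(-31 + 18)*(-141 + (23 + 102)*(-31 + 18) + (6*1)² + 187*(6*1))/(187 + 6*1) = -18551 - 125*(-13)*(-141 + 125*(-13) + 6² + 187*6)/(187 + 6) = -18551 - (-1625)*(-141 - 1625 + 36 + 1122)/193 = -18551 - (-1625)*(-608)/193 = -18551 - 1*988000/193 = -18551 - 988000/193 = -4568343/193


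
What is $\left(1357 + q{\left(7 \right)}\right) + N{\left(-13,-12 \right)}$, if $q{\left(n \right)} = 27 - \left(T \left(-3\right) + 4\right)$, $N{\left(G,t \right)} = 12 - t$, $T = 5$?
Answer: $1419$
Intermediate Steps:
$q{\left(n \right)} = 38$ ($q{\left(n \right)} = 27 - \left(5 \left(-3\right) + 4\right) = 27 - \left(-15 + 4\right) = 27 - -11 = 27 + 11 = 38$)
$\left(1357 + q{\left(7 \right)}\right) + N{\left(-13,-12 \right)} = \left(1357 + 38\right) + \left(12 - -12\right) = 1395 + \left(12 + 12\right) = 1395 + 24 = 1419$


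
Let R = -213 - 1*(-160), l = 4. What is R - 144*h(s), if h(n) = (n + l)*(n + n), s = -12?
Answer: -27701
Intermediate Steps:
R = -53 (R = -213 + 160 = -53)
h(n) = 2*n*(4 + n) (h(n) = (n + 4)*(n + n) = (4 + n)*(2*n) = 2*n*(4 + n))
R - 144*h(s) = -53 - 288*(-12)*(4 - 12) = -53 - 288*(-12)*(-8) = -53 - 144*192 = -53 - 27648 = -27701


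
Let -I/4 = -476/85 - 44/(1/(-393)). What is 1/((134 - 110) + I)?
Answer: -5/345608 ≈ -1.4467e-5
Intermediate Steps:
I = -345728/5 (I = -4*(-476/85 - 44/(1/(-393))) = -4*(-476*1/85 - 44/(-1/393)) = -4*(-28/5 - 44*(-393)) = -4*(-28/5 + 17292) = -4*86432/5 = -345728/5 ≈ -69146.)
1/((134 - 110) + I) = 1/((134 - 110) - 345728/5) = 1/(24 - 345728/5) = 1/(-345608/5) = -5/345608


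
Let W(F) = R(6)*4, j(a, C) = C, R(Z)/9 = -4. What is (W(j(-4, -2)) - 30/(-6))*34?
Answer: -4726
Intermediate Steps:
R(Z) = -36 (R(Z) = 9*(-4) = -36)
W(F) = -144 (W(F) = -36*4 = -144)
(W(j(-4, -2)) - 30/(-6))*34 = (-144 - 30/(-6))*34 = (-144 - 30*(-1/6))*34 = (-144 + 5)*34 = -139*34 = -4726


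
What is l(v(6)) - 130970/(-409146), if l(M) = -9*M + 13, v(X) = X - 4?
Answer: -957380/204573 ≈ -4.6799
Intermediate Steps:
v(X) = -4 + X
l(M) = 13 - 9*M
l(v(6)) - 130970/(-409146) = (13 - 9*(-4 + 6)) - 130970/(-409146) = (13 - 9*2) - 130970*(-1)/409146 = (13 - 18) - 1*(-65485/204573) = -5 + 65485/204573 = -957380/204573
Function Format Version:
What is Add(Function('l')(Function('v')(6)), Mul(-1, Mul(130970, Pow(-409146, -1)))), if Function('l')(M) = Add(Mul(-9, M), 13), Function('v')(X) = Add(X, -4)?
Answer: Rational(-957380, 204573) ≈ -4.6799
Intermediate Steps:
Function('v')(X) = Add(-4, X)
Function('l')(M) = Add(13, Mul(-9, M))
Add(Function('l')(Function('v')(6)), Mul(-1, Mul(130970, Pow(-409146, -1)))) = Add(Add(13, Mul(-9, Add(-4, 6))), Mul(-1, Mul(130970, Pow(-409146, -1)))) = Add(Add(13, Mul(-9, 2)), Mul(-1, Mul(130970, Rational(-1, 409146)))) = Add(Add(13, -18), Mul(-1, Rational(-65485, 204573))) = Add(-5, Rational(65485, 204573)) = Rational(-957380, 204573)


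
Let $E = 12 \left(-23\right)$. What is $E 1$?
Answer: $-276$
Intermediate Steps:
$E = -276$
$E 1 = \left(-276\right) 1 = -276$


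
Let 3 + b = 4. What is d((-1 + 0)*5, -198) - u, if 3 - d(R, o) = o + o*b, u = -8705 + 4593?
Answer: 4511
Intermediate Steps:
b = 1 (b = -3 + 4 = 1)
u = -4112
d(R, o) = 3 - 2*o (d(R, o) = 3 - (o + o*1) = 3 - (o + o) = 3 - 2*o)
d((-1 + 0)*5, -198) - u = (3 - 2*(-198)) - 1*(-4112) = (3 + 396) + 4112 = 399 + 4112 = 4511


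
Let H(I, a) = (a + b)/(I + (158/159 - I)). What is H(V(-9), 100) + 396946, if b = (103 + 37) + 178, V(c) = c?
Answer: 31391965/79 ≈ 3.9737e+5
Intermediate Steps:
b = 318 (b = 140 + 178 = 318)
H(I, a) = 25281/79 + 159*a/158 (H(I, a) = (a + 318)/(I + (158/159 - I)) = (318 + a)/(I + (158*(1/159) - I)) = (318 + a)/(I + (158/159 - I)) = (318 + a)/(158/159) = (318 + a)*(159/158) = 25281/79 + 159*a/158)
H(V(-9), 100) + 396946 = (25281/79 + (159/158)*100) + 396946 = (25281/79 + 7950/79) + 396946 = 33231/79 + 396946 = 31391965/79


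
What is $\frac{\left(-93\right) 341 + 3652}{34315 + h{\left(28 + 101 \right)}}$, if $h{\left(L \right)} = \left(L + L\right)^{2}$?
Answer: $- \frac{28061}{100879} \approx -0.27816$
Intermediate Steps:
$h{\left(L \right)} = 4 L^{2}$ ($h{\left(L \right)} = \left(2 L\right)^{2} = 4 L^{2}$)
$\frac{\left(-93\right) 341 + 3652}{34315 + h{\left(28 + 101 \right)}} = \frac{\left(-93\right) 341 + 3652}{34315 + 4 \left(28 + 101\right)^{2}} = \frac{-31713 + 3652}{34315 + 4 \cdot 129^{2}} = - \frac{28061}{34315 + 4 \cdot 16641} = - \frac{28061}{34315 + 66564} = - \frac{28061}{100879}$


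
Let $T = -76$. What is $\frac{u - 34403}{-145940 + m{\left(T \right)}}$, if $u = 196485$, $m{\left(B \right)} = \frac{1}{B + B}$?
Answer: $- \frac{24636464}{22182881} \approx -1.1106$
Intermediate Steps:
$m{\left(B \right)} = \frac{1}{2 B}$
$\frac{u - 34403}{-145940 + m{\left(T \right)}} = \frac{196485 - 34403}{-145940 + \frac{1}{2 \left(-76\right)}} = \frac{162082}{-145940 + \frac{1}{2} \left(- \frac{1}{76}\right)} = \frac{162082}{-145940 - \frac{1}{152}} = \frac{162082}{- \frac{22182881}{152}} = 162082 \left(- \frac{152}{22182881}\right) = - \frac{24636464}{22182881}$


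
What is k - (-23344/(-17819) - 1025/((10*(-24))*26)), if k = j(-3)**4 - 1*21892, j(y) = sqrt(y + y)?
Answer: -486068962079/22238112 ≈ -21857.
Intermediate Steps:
j(y) = sqrt(2)*sqrt(y) (j(y) = sqrt(2*y) = sqrt(2)*sqrt(y))
k = -21856 (k = (sqrt(2)*sqrt(-3))**4 - 1*21892 = (sqrt(2)*(I*sqrt(3)))**4 - 21892 = (I*sqrt(6))**4 - 21892 = 36 - 21892 = -21856)
k - (-23344/(-17819) - 1025/((10*(-24))*26)) = -21856 - (-23344/(-17819) - 1025/((10*(-24))*26)) = -21856 - (-23344*(-1/17819) - 1025/((-240*26))) = -21856 - (23344/17819 - 1025/(-6240)) = -21856 - (23344/17819 - 1025*(-1/6240)) = -21856 - (23344/17819 + 205/1248) = -21856 - 1*32786207/22238112 = -21856 - 32786207/22238112 = -486068962079/22238112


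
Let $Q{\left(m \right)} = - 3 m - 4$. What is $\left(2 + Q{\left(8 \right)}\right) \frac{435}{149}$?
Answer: $- \frac{11310}{149} \approx -75.906$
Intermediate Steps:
$Q{\left(m \right)} = -4 - 3 m$
$\left(2 + Q{\left(8 \right)}\right) \frac{435}{149} = \left(2 - 28\right) \frac{435}{149} = \left(-26\right) \frac{435}{149} = - \frac{11310}{149}$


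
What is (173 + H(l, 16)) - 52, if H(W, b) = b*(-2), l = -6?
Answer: 89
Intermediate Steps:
H(W, b) = -2*b
(173 + H(l, 16)) - 52 = (173 - 2*16) - 52 = (173 - 32) - 52 = 141 - 52 = 89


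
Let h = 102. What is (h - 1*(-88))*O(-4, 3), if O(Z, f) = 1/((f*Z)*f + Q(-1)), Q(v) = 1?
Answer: -38/7 ≈ -5.4286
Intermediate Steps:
O(Z, f) = 1/(1 + Z*f²) (O(Z, f) = 1/((f*Z)*f + 1) = 1/((Z*f)*f + 1) = 1/(Z*f² + 1) = 1/(1 + Z*f²))
(h - 1*(-88))*O(-4, 3) = (102 - 1*(-88))/(1 - 4*3²) = (102 + 88)/(1 - 4*9) = 190/(1 - 36) = 190/(-35) = 190*(-1/35) = -38/7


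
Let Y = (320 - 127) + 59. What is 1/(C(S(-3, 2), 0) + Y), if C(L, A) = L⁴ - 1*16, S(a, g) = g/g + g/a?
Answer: 81/19117 ≈ 0.0042371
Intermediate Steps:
S(a, g) = 1 + g/a
C(L, A) = -16 + L⁴ (C(L, A) = L⁴ - 16 = -16 + L⁴)
Y = 252 (Y = 193 + 59 = 252)
1/(C(S(-3, 2), 0) + Y) = 1/((-16 + ((-3 + 2)/(-3))⁴) + 252) = 1/((-16 + (-⅓*(-1))⁴) + 252) = 1/((-16 + (⅓)⁴) + 252) = 1/((-16 + 1/81) + 252) = 1/(-1295/81 + 252) = 1/(19117/81) = 81/19117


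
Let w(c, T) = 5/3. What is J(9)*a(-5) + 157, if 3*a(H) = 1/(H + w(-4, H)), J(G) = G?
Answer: 1561/10 ≈ 156.10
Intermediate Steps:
w(c, T) = 5/3 (w(c, T) = 5*(1/3) = 5/3)
a(H) = 1/(3*(5/3 + H)) (a(H) = 1/(3*(H + 5/3)) = 1/(3*(5/3 + H)))
J(9)*a(-5) + 157 = 9/(5 + 3*(-5)) + 157 = 9/(5 - 15) + 157 = 9/(-10) + 157 = 9*(-1/10) + 157 = -9/10 + 157 = 1561/10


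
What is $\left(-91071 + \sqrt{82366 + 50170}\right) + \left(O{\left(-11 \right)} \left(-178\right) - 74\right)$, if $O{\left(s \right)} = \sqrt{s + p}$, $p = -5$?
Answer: $-91145 - 712 i + 2 \sqrt{33134} \approx -90781.0 - 712.0 i$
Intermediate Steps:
$O{\left(s \right)} = \sqrt{-5 + s}$ ($O{\left(s \right)} = \sqrt{s - 5} = \sqrt{-5 + s}$)
$\left(-91071 + \sqrt{82366 + 50170}\right) + \left(O{\left(-11 \right)} \left(-178\right) - 74\right) = \left(-91071 + \sqrt{82366 + 50170}\right) - \left(74 - \sqrt{-5 - 11} \left(-178\right)\right) = \left(-91071 + \sqrt{132536}\right) - \left(74 - \sqrt{-16} \left(-178\right)\right) = \left(-91071 + 2 \sqrt{33134}\right) - \left(74 - 4 i \left(-178\right)\right) = \left(-91071 + 2 \sqrt{33134}\right) - \left(74 + 712 i\right) = -91145 - 712 i + 2 \sqrt{33134}$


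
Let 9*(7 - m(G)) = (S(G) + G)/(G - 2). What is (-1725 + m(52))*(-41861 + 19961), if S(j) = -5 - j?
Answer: 112871870/3 ≈ 3.7624e+7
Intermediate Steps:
m(G) = 7 + 5/(9*(-2 + G)) (m(G) = 7 - ((-5 - G) + G)/(9*(G - 2)) = 7 - (-5)/(9*(-2 + G)) = 7 + 5/(9*(-2 + G)))
(-1725 + m(52))*(-41861 + 19961) = (-1725 + (-121 + 63*52)/(9*(-2 + 52)))*(-41861 + 19961) = (-1725 + (1/9)*(-121 + 3276)/50)*(-21900) = (-1725 + (1/9)*(1/50)*3155)*(-21900) = (-1725 + 631/90)*(-21900) = -154619/90*(-21900) = 112871870/3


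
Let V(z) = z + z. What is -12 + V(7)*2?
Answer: 16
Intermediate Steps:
V(z) = 2*z
-12 + V(7)*2 = -12 + (2*7)*2 = -12 + 14*2 = -12 + 28 = 16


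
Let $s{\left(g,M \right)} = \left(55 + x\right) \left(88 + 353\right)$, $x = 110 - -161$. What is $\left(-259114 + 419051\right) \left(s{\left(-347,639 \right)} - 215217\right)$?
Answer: $-11427658587$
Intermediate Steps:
$x = 271$ ($x = 110 + 161 = 271$)
$s{\left(g,M \right)} = 143766$ ($s{\left(g,M \right)} = \left(55 + 271\right) \left(88 + 353\right) = 326 \cdot 441 = 143766$)
$\left(-259114 + 419051\right) \left(s{\left(-347,639 \right)} - 215217\right) = \left(-259114 + 419051\right) \left(143766 - 215217\right) = 159937 \left(-71451\right) = -11427658587$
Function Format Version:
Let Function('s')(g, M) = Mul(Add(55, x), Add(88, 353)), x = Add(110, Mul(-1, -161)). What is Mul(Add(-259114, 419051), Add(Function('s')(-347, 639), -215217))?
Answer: -11427658587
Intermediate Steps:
x = 271 (x = Add(110, 161) = 271)
Function('s')(g, M) = 143766 (Function('s')(g, M) = Mul(Add(55, 271), Add(88, 353)) = Mul(326, 441) = 143766)
Mul(Add(-259114, 419051), Add(Function('s')(-347, 639), -215217)) = Mul(Add(-259114, 419051), Add(143766, -215217)) = Mul(159937, -71451) = -11427658587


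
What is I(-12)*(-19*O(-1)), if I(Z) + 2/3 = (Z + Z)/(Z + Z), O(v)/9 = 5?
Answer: -285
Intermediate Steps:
O(v) = 45 (O(v) = 9*5 = 45)
I(Z) = ⅓ (I(Z) = -⅔ + (Z + Z)/(Z + Z) = -⅔ + (2*Z)/((2*Z)) = -⅔ + (2*Z)*(1/(2*Z)) = -⅔ + 1 = ⅓)
I(-12)*(-19*O(-1)) = (-19*45)/3 = (⅓)*(-855) = -285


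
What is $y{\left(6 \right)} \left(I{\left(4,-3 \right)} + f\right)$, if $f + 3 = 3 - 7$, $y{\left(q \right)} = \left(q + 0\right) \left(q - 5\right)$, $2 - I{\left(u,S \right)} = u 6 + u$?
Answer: $-198$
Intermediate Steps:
$I{\left(u,S \right)} = 2 - 7 u$ ($I{\left(u,S \right)} = 2 - \left(u 6 + u\right) = 2 - \left(6 u + u\right) = 2 - 7 u$)
$y{\left(q \right)} = q \left(-5 + q\right)$
$f = -7$ ($f = -3 + \left(3 - 7\right) = -3 - 4 = -7$)
$y{\left(6 \right)} \left(I{\left(4,-3 \right)} + f\right) = 6 \left(-5 + 6\right) \left(\left(2 - 28\right) - 7\right) = 6 \cdot 1 \left(\left(2 - 28\right) - 7\right) = 6 \left(-26 - 7\right) = 6 \left(-33\right) = -198$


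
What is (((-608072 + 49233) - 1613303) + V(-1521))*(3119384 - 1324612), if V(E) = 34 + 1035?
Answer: -3896581030356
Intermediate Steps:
V(E) = 1069
(((-608072 + 49233) - 1613303) + V(-1521))*(3119384 - 1324612) = (((-608072 + 49233) - 1613303) + 1069)*(3119384 - 1324612) = ((-558839 - 1613303) + 1069)*1794772 = (-2172142 + 1069)*1794772 = -2171073*1794772 = -3896581030356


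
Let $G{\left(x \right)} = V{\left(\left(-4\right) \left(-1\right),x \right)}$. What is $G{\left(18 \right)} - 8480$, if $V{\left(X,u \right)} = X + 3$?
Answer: $-8473$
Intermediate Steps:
$V{\left(X,u \right)} = 3 + X$
$G{\left(x \right)} = 7$ ($G{\left(x \right)} = 3 - -4 = 3 + 4 = 7$)
$G{\left(18 \right)} - 8480 = 7 - 8480 = -8473$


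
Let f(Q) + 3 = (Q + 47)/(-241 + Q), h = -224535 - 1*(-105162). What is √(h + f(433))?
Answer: I*√477494/2 ≈ 345.5*I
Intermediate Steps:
h = -119373 (h = -224535 + 105162 = -119373)
f(Q) = -3 + (47 + Q)/(-241 + Q) (f(Q) = -3 + (Q + 47)/(-241 + Q) = -3 + (47 + Q)/(-241 + Q))
√(h + f(433)) = √(-119373 + 2*(385 - 1*433)/(-241 + 433)) = √(-119373 + 2*(385 - 433)/192) = √(-119373 + 2*(1/192)*(-48)) = √(-119373 - ½) = √(-238747/2) = I*√477494/2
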